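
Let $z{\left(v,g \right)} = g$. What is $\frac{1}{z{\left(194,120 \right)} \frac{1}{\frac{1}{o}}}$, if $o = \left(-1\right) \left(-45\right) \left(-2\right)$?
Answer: $- \frac{1}{10800} \approx -9.2593 \cdot 10^{-5}$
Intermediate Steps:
$o = -90$ ($o = 45 \left(-2\right) = -90$)
$\frac{1}{z{\left(194,120 \right)} \frac{1}{\frac{1}{o}}} = \frac{1}{120 \frac{1}{\frac{1}{-90}}} = \frac{1}{120 \frac{1}{- \frac{1}{90}}} = \frac{1}{120 \left(-90\right)} = \frac{1}{-10800} = - \frac{1}{10800}$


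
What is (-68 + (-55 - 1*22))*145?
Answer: -21025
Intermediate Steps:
(-68 + (-55 - 1*22))*145 = (-68 + (-55 - 22))*145 = (-68 - 77)*145 = -145*145 = -21025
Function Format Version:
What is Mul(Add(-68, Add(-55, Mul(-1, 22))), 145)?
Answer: -21025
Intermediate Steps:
Mul(Add(-68, Add(-55, Mul(-1, 22))), 145) = Mul(Add(-68, Add(-55, -22)), 145) = Mul(Add(-68, -77), 145) = Mul(-145, 145) = -21025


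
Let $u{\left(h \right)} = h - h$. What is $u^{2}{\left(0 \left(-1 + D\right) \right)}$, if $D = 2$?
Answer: $0$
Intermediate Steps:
$u{\left(h \right)} = 0$
$u^{2}{\left(0 \left(-1 + D\right) \right)} = 0^{2} = 0$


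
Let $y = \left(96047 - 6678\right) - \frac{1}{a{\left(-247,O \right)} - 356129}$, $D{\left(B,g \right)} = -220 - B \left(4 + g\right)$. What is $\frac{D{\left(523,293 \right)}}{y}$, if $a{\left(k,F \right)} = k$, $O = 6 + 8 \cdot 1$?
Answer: $- \frac{55434643176}{31848966745} \approx -1.7405$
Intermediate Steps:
$O = 14$ ($O = 6 + 8 = 14$)
$D{\left(B,g \right)} = -220 - B \left(4 + g\right)$
$y = \frac{31848966745}{356376}$ ($y = \left(96047 - 6678\right) - \frac{1}{-247 - 356129} = 89369 - \frac{1}{-356376} = 89369 - - \frac{1}{356376} = 89369 + \frac{1}{356376} = \frac{31848966745}{356376} \approx 89369.0$)
$\frac{D{\left(523,293 \right)}}{y} = \frac{-220 - 2092 - 523 \cdot 293}{\frac{31848966745}{356376}} = \left(-220 - 2092 - 153239\right) \frac{356376}{31848966745} = \left(-155551\right) \frac{356376}{31848966745} = - \frac{55434643176}{31848966745}$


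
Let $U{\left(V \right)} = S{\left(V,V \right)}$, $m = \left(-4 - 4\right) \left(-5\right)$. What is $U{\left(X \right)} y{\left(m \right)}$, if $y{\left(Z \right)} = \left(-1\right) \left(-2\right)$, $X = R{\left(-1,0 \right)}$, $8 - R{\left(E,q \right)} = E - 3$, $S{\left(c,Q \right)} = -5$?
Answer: $-10$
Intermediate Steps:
$R{\left(E,q \right)} = 11 - E$ ($R{\left(E,q \right)} = 8 - \left(E - 3\right) = 8 - \left(-3 + E\right) = 11 - E$)
$X = 12$ ($X = 11 - -1 = 11 + 1 = 12$)
$m = 40$ ($m = \left(-8\right) \left(-5\right) = 40$)
$y{\left(Z \right)} = 2$
$U{\left(V \right)} = -5$
$U{\left(X \right)} y{\left(m \right)} = \left(-5\right) 2 = -10$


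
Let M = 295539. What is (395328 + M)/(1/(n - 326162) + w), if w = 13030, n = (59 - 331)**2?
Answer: 58073819442/1095293113 ≈ 53.021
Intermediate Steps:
n = 73984 (n = (-272)**2 = 73984)
(395328 + M)/(1/(n - 326162) + w) = (395328 + 295539)/(1/(73984 - 326162) + 13030) = 690867/(1/(-252178) + 13030) = 690867/(-1/252178 + 13030) = 690867/(3285879339/252178) = 690867*(252178/3285879339) = 58073819442/1095293113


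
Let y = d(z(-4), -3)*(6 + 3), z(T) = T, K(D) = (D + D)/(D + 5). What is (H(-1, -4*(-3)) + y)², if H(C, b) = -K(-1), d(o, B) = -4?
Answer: 5041/4 ≈ 1260.3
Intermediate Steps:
K(D) = 2*D/(5 + D) (K(D) = (2*D)/(5 + D) = 2*D/(5 + D))
H(C, b) = ½ (H(C, b) = -2*(-1)/(5 - 1) = -2*(-1)/4 = -1*(-½) = ½)
y = -36 (y = -4*(6 + 3) = -4*9 = -36)
(H(-1, -4*(-3)) + y)² = (½ - 36)² = (-71/2)² = 5041/4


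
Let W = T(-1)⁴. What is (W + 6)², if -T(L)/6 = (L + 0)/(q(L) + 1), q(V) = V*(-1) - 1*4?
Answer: 7569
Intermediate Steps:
q(V) = -4 - V (q(V) = -V - 4 = -4 - V)
T(L) = -6*L/(-3 - L) (T(L) = -6*(L + 0)/((-4 - L) + 1) = -6*L/(-3 - L))
W = 81 (W = (6*(-1)/(3 - 1))⁴ = (6*(-1)/2)⁴ = (6*(-1)*(½))⁴ = (-3)⁴ = 81)
(W + 6)² = (81 + 6)² = 87² = 7569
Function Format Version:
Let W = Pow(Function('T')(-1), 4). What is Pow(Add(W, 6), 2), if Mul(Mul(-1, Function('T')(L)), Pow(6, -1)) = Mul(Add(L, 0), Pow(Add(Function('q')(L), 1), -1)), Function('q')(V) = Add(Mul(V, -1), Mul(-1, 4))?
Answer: 7569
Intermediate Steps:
Function('q')(V) = Add(-4, Mul(-1, V)) (Function('q')(V) = Add(Mul(-1, V), -4) = Add(-4, Mul(-1, V)))
Function('T')(L) = Mul(-6, L, Pow(Add(-3, Mul(-1, L)), -1)) (Function('T')(L) = Mul(-6, Mul(Add(L, 0), Pow(Add(Add(-4, Mul(-1, L)), 1), -1))) = Mul(-6, Mul(L, Pow(Add(-3, Mul(-1, L)), -1))) = Mul(-6, L, Pow(Add(-3, Mul(-1, L)), -1)))
W = 81 (W = Pow(Mul(6, -1, Pow(Add(3, -1), -1)), 4) = Pow(Mul(6, -1, Pow(2, -1)), 4) = Pow(Mul(6, -1, Rational(1, 2)), 4) = Pow(-3, 4) = 81)
Pow(Add(W, 6), 2) = Pow(Add(81, 6), 2) = Pow(87, 2) = 7569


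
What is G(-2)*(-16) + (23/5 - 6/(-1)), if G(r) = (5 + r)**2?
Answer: -667/5 ≈ -133.40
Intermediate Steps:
G(-2)*(-16) + (23/5 - 6/(-1)) = (5 - 2)**2*(-16) + (23/5 - 6/(-1)) = 3**2*(-16) + (23*(1/5) - 6*(-1)) = 9*(-16) + (23/5 + 6) = -144 + 53/5 = -667/5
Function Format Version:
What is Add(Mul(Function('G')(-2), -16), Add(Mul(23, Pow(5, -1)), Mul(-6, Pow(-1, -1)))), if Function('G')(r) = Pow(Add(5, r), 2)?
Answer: Rational(-667, 5) ≈ -133.40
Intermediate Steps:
Add(Mul(Function('G')(-2), -16), Add(Mul(23, Pow(5, -1)), Mul(-6, Pow(-1, -1)))) = Add(Mul(Pow(Add(5, -2), 2), -16), Add(Mul(23, Pow(5, -1)), Mul(-6, Pow(-1, -1)))) = Add(Mul(Pow(3, 2), -16), Add(Mul(23, Rational(1, 5)), Mul(-6, -1))) = Add(Mul(9, -16), Add(Rational(23, 5), 6)) = Add(-144, Rational(53, 5)) = Rational(-667, 5)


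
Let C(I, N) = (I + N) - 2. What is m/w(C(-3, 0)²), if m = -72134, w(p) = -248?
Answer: 36067/124 ≈ 290.86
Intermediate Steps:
C(I, N) = -2 + I + N
m/w(C(-3, 0)²) = -72134/(-248) = -72134*(-1/248) = 36067/124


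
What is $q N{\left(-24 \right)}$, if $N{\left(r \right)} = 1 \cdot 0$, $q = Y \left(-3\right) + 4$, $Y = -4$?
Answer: $0$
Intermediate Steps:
$q = 16$ ($q = \left(-4\right) \left(-3\right) + 4 = 12 + 4 = 16$)
$N{\left(r \right)} = 0$
$q N{\left(-24 \right)} = 16 \cdot 0 = 0$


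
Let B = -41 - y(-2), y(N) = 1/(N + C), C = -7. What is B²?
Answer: 135424/81 ≈ 1671.9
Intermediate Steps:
y(N) = 1/(-7 + N) (y(N) = 1/(N - 7) = 1/(-7 + N))
B = -368/9 (B = -41 - 1/(-7 - 2) = -41 - 1/(-9) = -41 - 1*(-⅑) = -41 + ⅑ = -368/9 ≈ -40.889)
B² = (-368/9)² = 135424/81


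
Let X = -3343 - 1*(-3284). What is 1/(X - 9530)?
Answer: -1/9589 ≈ -0.00010429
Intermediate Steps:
X = -59 (X = -3343 + 3284 = -59)
1/(X - 9530) = 1/(-59 - 9530) = 1/(-9589) = -1/9589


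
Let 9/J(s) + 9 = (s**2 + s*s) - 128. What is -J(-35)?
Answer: -1/257 ≈ -0.0038911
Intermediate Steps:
J(s) = 9/(-137 + 2*s**2) (J(s) = 9/(-9 + ((s**2 + s*s) - 128)) = 9/(-9 + ((s**2 + s**2) - 128)) = 9/(-9 + (2*s**2 - 128)) = 9/(-9 + (-128 + 2*s**2)) = 9/(-137 + 2*s**2))
-J(-35) = -9/(-137 + 2*(-35)**2) = -9/(-137 + 2*1225) = -9/(-137 + 2450) = -9/2313 = -1*1/257 = -1/257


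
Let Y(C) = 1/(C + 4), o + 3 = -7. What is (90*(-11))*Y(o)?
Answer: 165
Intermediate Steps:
o = -10 (o = -3 - 7 = -10)
Y(C) = 1/(4 + C)
(90*(-11))*Y(o) = (90*(-11))/(4 - 10) = -990/(-6) = -990*(-1/6) = 165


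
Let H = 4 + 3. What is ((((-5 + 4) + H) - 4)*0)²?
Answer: 0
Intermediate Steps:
H = 7
((((-5 + 4) + H) - 4)*0)² = ((((-5 + 4) + 7) - 4)*0)² = (((-1 + 7) - 4)*0)² = ((6 - 4)*0)² = (2*0)² = 0² = 0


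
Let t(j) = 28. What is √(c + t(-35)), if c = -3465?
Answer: I*√3437 ≈ 58.626*I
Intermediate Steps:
√(c + t(-35)) = √(-3465 + 28) = √(-3437) = I*√3437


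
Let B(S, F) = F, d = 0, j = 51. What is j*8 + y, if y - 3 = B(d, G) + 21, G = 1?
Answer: 433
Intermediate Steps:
y = 25 (y = 3 + (1 + 21) = 3 + 22 = 25)
j*8 + y = 51*8 + 25 = 408 + 25 = 433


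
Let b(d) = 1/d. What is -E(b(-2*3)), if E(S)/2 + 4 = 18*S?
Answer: 14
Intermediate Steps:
b(d) = 1/d
E(S) = -8 + 36*S (E(S) = -8 + 2*(18*S) = -8 + 36*S)
-E(b(-2*3)) = -(-8 + 36/((-2*3))) = -(-8 + 36/(-6)) = -(-8 + 36*(-1/6)) = -(-8 - 6) = -1*(-14) = 14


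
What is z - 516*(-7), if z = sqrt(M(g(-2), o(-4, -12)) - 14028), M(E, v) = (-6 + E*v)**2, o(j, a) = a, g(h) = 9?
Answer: 3612 + 2*I*sqrt(258) ≈ 3612.0 + 32.125*I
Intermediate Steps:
z = 2*I*sqrt(258) (z = sqrt((-6 + 9*(-12))**2 - 14028) = sqrt((-6 - 108)**2 - 14028) = sqrt((-114)**2 - 14028) = sqrt(12996 - 14028) = sqrt(-1032) = 2*I*sqrt(258) ≈ 32.125*I)
z - 516*(-7) = 2*I*sqrt(258) - 516*(-7) = 2*I*sqrt(258) + 3612 = 3612 + 2*I*sqrt(258)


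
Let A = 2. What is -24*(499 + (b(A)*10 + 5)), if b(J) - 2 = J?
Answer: -13056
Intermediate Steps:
b(J) = 2 + J
-24*(499 + (b(A)*10 + 5)) = -24*(499 + ((2 + 2)*10 + 5)) = -24*(499 + (4*10 + 5)) = -24*(499 + (40 + 5)) = -24*(499 + 45) = -24*544 = -13056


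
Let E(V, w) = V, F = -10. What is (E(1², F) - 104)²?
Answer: 10609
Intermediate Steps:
(E(1², F) - 104)² = (1² - 104)² = (1 - 104)² = (-103)² = 10609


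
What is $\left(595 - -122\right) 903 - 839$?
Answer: $646612$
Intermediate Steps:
$\left(595 - -122\right) 903 - 839 = \left(595 + 122\right) 903 - 839 = 717 \cdot 903 - 839 = 647451 - 839 = 646612$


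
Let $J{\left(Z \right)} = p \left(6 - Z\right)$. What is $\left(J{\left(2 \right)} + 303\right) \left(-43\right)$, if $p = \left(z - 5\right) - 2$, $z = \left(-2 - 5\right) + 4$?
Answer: $-11309$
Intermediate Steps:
$z = -3$ ($z = -7 + 4 = -3$)
$p = -10$ ($p = \left(-3 - 5\right) - 2 = -8 - 2 = -10$)
$J{\left(Z \right)} = -60 + 10 Z$ ($J{\left(Z \right)} = - 10 \left(6 - Z\right) = -60 + 10 Z$)
$\left(J{\left(2 \right)} + 303\right) \left(-43\right) = \left(\left(-60 + 10 \cdot 2\right) + 303\right) \left(-43\right) = \left(\left(-60 + 20\right) + 303\right) \left(-43\right) = \left(-40 + 303\right) \left(-43\right) = 263 \left(-43\right) = -11309$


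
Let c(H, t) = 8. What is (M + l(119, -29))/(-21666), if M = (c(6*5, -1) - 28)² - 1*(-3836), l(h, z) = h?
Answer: -4355/21666 ≈ -0.20101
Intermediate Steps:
M = 4236 (M = (8 - 28)² - 1*(-3836) = (-20)² + 3836 = 400 + 3836 = 4236)
(M + l(119, -29))/(-21666) = (4236 + 119)/(-21666) = 4355*(-1/21666) = -4355/21666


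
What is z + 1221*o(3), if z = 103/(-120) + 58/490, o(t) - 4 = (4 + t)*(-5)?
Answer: -222568231/5880 ≈ -37852.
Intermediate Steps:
o(t) = -16 - 5*t (o(t) = 4 + (4 + t)*(-5) = 4 + (-20 - 5*t) = -16 - 5*t)
z = -4351/5880 (z = 103*(-1/120) + 58*(1/490) = -103/120 + 29/245 = -4351/5880 ≈ -0.73997)
z + 1221*o(3) = -4351/5880 + 1221*(-16 - 5*3) = -4351/5880 + 1221*(-16 - 15) = -4351/5880 + 1221*(-31) = -4351/5880 - 37851 = -222568231/5880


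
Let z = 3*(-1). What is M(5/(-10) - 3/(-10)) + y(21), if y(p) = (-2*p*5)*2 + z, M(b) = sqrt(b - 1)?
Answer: -423 + I*sqrt(30)/5 ≈ -423.0 + 1.0954*I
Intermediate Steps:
z = -3
M(b) = sqrt(-1 + b)
y(p) = -3 - 20*p (y(p) = (-2*p*5)*2 - 3 = -10*p*2 - 3 = -20*p - 3 = -3 - 20*p)
M(5/(-10) - 3/(-10)) + y(21) = sqrt(-1 + (5/(-10) - 3/(-10))) + (-3 - 20*21) = sqrt(-1 + (5*(-1/10) - 3*(-1/10))) + (-3 - 420) = sqrt(-1 + (-1/2 + 3/10)) - 423 = sqrt(-1 - 1/5) - 423 = sqrt(-6/5) - 423 = I*sqrt(30)/5 - 423 = -423 + I*sqrt(30)/5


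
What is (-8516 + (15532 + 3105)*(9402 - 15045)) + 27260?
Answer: -105149847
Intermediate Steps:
(-8516 + (15532 + 3105)*(9402 - 15045)) + 27260 = (-8516 + 18637*(-5643)) + 27260 = (-8516 - 105168591) + 27260 = -105177107 + 27260 = -105149847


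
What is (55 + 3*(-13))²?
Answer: 256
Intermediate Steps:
(55 + 3*(-13))² = (55 - 39)² = 16² = 256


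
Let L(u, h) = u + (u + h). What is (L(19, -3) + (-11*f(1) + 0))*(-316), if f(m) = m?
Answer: -7584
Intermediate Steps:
L(u, h) = h + 2*u (L(u, h) = u + (h + u) = h + 2*u)
(L(19, -3) + (-11*f(1) + 0))*(-316) = ((-3 + 2*19) + (-11*1 + 0))*(-316) = ((-3 + 38) + (-11 + 0))*(-316) = (35 - 11)*(-316) = 24*(-316) = -7584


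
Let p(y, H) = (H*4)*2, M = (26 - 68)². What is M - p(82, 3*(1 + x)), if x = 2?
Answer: 1692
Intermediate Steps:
M = 1764 (M = (-42)² = 1764)
p(y, H) = 8*H (p(y, H) = (4*H)*2 = 8*H)
M - p(82, 3*(1 + x)) = 1764 - 8*3*(1 + 2) = 1764 - 8*3*3 = 1764 - 8*9 = 1764 - 1*72 = 1764 - 72 = 1692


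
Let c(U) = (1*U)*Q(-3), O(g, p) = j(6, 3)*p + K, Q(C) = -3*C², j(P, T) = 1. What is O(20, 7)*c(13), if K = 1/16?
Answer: -39663/16 ≈ -2478.9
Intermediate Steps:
K = 1/16 ≈ 0.062500
O(g, p) = 1/16 + p (O(g, p) = 1*p + 1/16 = p + 1/16 = 1/16 + p)
c(U) = -27*U (c(U) = (1*U)*(-3*(-3)²) = U*(-3*9) = U*(-27) = -27*U)
O(20, 7)*c(13) = (1/16 + 7)*(-27*13) = (113/16)*(-351) = -39663/16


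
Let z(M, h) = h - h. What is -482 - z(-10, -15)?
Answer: -482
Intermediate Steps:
z(M, h) = 0
-482 - z(-10, -15) = -482 - 1*0 = -482 + 0 = -482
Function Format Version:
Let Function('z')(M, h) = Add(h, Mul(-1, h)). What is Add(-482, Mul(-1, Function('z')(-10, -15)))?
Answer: -482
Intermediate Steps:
Function('z')(M, h) = 0
Add(-482, Mul(-1, Function('z')(-10, -15))) = Add(-482, Mul(-1, 0)) = Add(-482, 0) = -482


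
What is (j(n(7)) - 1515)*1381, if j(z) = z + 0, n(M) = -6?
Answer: -2100501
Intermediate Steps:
j(z) = z
(j(n(7)) - 1515)*1381 = (-6 - 1515)*1381 = -1521*1381 = -2100501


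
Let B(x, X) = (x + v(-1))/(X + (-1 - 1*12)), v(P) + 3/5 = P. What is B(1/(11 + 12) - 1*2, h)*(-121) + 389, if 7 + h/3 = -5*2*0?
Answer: 1471501/3910 ≈ 376.34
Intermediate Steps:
v(P) = -3/5 + P
h = -21 (h = -21 + 3*(-5*2*0) = -21 + 3*(-10*0) = -21 + 3*0 = -21 + 0 = -21)
B(x, X) = (-8/5 + x)/(-13 + X) (B(x, X) = (x + (-3/5 - 1))/(X + (-1 - 1*12)) = (x - 8/5)/(X + (-1 - 12)) = (-8/5 + x)/(X - 13) = (-8/5 + x)/(-13 + X))
B(1/(11 + 12) - 1*2, h)*(-121) + 389 = ((-8/5 + (1/(11 + 12) - 1*2))/(-13 - 21))*(-121) + 389 = ((-8/5 + (1/23 - 2))/(-34))*(-121) + 389 = -(-8/5 + (1/23 - 2))/34*(-121) + 389 = -(-8/5 - 45/23)/34*(-121) + 389 = -1/34*(-409/115)*(-121) + 389 = (409/3910)*(-121) + 389 = -49489/3910 + 389 = 1471501/3910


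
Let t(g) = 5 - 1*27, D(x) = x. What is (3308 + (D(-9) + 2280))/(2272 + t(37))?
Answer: 5579/2250 ≈ 2.4796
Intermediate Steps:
t(g) = -22 (t(g) = 5 - 27 = -22)
(3308 + (D(-9) + 2280))/(2272 + t(37)) = (3308 + (-9 + 2280))/(2272 - 22) = (3308 + 2271)/2250 = 5579*(1/2250) = 5579/2250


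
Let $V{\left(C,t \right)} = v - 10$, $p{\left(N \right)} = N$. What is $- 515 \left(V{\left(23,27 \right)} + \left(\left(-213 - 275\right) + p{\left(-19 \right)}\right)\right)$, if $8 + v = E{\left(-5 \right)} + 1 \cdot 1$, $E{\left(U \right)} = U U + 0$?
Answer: $256985$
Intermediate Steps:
$E{\left(U \right)} = U^{2}$ ($E{\left(U \right)} = U^{2} + 0 = U^{2}$)
$v = 18$ ($v = -8 + \left(\left(-5\right)^{2} + 1 \cdot 1\right) = -8 + \left(25 + 1\right) = -8 + 26 = 18$)
$V{\left(C,t \right)} = 8$ ($V{\left(C,t \right)} = 18 - 10 = 8$)
$- 515 \left(V{\left(23,27 \right)} + \left(\left(-213 - 275\right) + p{\left(-19 \right)}\right)\right) = - 515 \left(8 - 507\right) = \left(-515\right) \left(-499\right) = 256985$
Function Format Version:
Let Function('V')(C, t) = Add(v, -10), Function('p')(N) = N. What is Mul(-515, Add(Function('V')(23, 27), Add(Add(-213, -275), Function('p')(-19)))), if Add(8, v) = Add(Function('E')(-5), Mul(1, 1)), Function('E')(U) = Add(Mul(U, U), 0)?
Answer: 256985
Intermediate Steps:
Function('E')(U) = Pow(U, 2) (Function('E')(U) = Add(Pow(U, 2), 0) = Pow(U, 2))
v = 18 (v = Add(-8, Add(Pow(-5, 2), Mul(1, 1))) = Add(-8, Add(25, 1)) = Add(-8, 26) = 18)
Function('V')(C, t) = 8 (Function('V')(C, t) = Add(18, -10) = 8)
Mul(-515, Add(Function('V')(23, 27), Add(Add(-213, -275), Function('p')(-19)))) = Mul(-515, Add(8, Add(Add(-213, -275), -19))) = Mul(-515, Add(8, Add(-488, -19))) = Mul(-515, Add(8, -507)) = Mul(-515, -499) = 256985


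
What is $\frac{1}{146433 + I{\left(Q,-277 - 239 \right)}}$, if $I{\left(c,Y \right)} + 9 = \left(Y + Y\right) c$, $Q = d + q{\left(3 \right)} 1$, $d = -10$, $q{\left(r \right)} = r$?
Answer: $\frac{1}{153648} \approx 6.5084 \cdot 10^{-6}$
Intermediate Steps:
$Q = -7$ ($Q = -10 + 3 \cdot 1 = -10 + 3 = -7$)
$I{\left(c,Y \right)} = -9 + 2 Y c$ ($I{\left(c,Y \right)} = -9 + \left(Y + Y\right) c = -9 + 2 Y c$)
$\frac{1}{146433 + I{\left(Q,-277 - 239 \right)}} = \frac{1}{146433 - \left(9 - 2 \left(-277 - 239\right) \left(-7\right)\right)} = \frac{1}{146433 - \left(9 + 1032 \left(-7\right)\right)} = \frac{1}{146433 + \left(-9 + 7224\right)} = \frac{1}{146433 + 7215} = \frac{1}{153648}$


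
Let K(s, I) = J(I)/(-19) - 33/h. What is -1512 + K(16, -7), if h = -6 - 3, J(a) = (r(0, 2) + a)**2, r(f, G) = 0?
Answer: -86122/57 ≈ -1510.9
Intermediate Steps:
J(a) = a**2 (J(a) = (0 + a)**2 = a**2)
h = -9
K(s, I) = 11/3 - I**2/19 (K(s, I) = I**2/(-19) - 33/(-9) = I**2*(-1/19) - 33*(-1/9) = -I**2/19 + 11/3 = 11/3 - I**2/19)
-1512 + K(16, -7) = -1512 + (11/3 - 1/19*(-7)**2) = -1512 + (11/3 - 1/19*49) = -1512 + (11/3 - 49/19) = -1512 + 62/57 = -86122/57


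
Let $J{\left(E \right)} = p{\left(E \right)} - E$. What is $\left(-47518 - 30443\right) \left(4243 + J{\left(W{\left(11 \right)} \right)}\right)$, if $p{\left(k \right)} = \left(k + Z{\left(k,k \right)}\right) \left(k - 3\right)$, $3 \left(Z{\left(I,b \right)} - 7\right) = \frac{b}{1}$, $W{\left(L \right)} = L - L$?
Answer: $-329151342$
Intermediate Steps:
$W{\left(L \right)} = 0$
$Z{\left(I,b \right)} = 7 + \frac{b}{3}$ ($Z{\left(I,b \right)} = 7 + \frac{b 1^{-1}}{3} = 7 + \frac{b 1}{3} = 7 + \frac{b}{3}$)
$p{\left(k \right)} = \left(-3 + k\right) \left(7 + \frac{4 k}{3}\right)$ ($p{\left(k \right)} = \left(k + \left(7 + \frac{k}{3}\right)\right) \left(k - 3\right) = \left(7 + \frac{4 k}{3}\right) \left(-3 + k\right) = \left(-3 + k\right) \left(7 + \frac{4 k}{3}\right)$)
$J{\left(E \right)} = -21 + 2 E + \frac{4 E^{2}}{3}$ ($J{\left(E \right)} = \left(-21 + 3 E + \frac{4 E^{2}}{3}\right) - E = -21 + 2 E + \frac{4 E^{2}}{3}$)
$\left(-47518 - 30443\right) \left(4243 + J{\left(W{\left(11 \right)} \right)}\right) = \left(-47518 - 30443\right) \left(4243 + \left(-21 + 2 \cdot 0 + \frac{4 \cdot 0^{2}}{3}\right)\right) = - 77961 \left(4243 + \left(-21 + 0 + \frac{4}{3} \cdot 0\right)\right) = - 77961 \left(4243 + \left(-21 + 0 + 0\right)\right) = - 77961 \left(4243 - 21\right) = \left(-77961\right) 4222 = -329151342$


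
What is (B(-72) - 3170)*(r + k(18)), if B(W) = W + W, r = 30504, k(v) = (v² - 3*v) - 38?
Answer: -101859104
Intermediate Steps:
k(v) = -38 + v² - 3*v
B(W) = 2*W
(B(-72) - 3170)*(r + k(18)) = (2*(-72) - 3170)*(30504 + (-38 + 18² - 3*18)) = (-144 - 3170)*(30504 + (-38 + 324 - 54)) = -3314*(30504 + 232) = -3314*30736 = -101859104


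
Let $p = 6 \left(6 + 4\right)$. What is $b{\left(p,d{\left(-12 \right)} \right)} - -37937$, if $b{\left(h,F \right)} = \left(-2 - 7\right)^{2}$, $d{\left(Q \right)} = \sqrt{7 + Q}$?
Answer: $38018$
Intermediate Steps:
$p = 60$ ($p = 6 \cdot 10 = 60$)
$b{\left(h,F \right)} = 81$ ($b{\left(h,F \right)} = \left(-9\right)^{2} = 81$)
$b{\left(p,d{\left(-12 \right)} \right)} - -37937 = 81 - -37937 = 81 + 37937 = 38018$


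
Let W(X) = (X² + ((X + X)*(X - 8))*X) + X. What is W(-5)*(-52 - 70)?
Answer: 76860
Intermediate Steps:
W(X) = X + X² + 2*X²*(-8 + X) (W(X) = (X² + ((2*X)*(-8 + X))*X) + X = (X² + (2*X*(-8 + X))*X) + X = (X² + 2*X²*(-8 + X)) + X = X + X² + 2*X²*(-8 + X))
W(-5)*(-52 - 70) = (-5*(1 - 15*(-5) + 2*(-5)²))*(-52 - 70) = -5*(1 + 75 + 2*25)*(-122) = -5*(1 + 75 + 50)*(-122) = -5*126*(-122) = -630*(-122) = 76860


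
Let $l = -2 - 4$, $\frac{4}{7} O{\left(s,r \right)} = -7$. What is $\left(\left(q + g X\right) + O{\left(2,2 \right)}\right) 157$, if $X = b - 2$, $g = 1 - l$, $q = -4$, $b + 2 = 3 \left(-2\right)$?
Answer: $- \frac{54165}{4} \approx -13541.0$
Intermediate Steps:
$O{\left(s,r \right)} = - \frac{49}{4}$ ($O{\left(s,r \right)} = \frac{7}{4} \left(-7\right) = - \frac{49}{4}$)
$l = -6$ ($l = -2 - 4 = -6$)
$b = -8$ ($b = -2 + 3 \left(-2\right) = -2 - 6 = -8$)
$g = 7$ ($g = 1 - -6 = 1 + 6 = 7$)
$X = -10$ ($X = -8 - 2 = -10$)
$\left(\left(q + g X\right) + O{\left(2,2 \right)}\right) 157 = \left(\left(-4 + 7 \left(-10\right)\right) - \frac{49}{4}\right) 157 = \left(\left(-4 - 70\right) - \frac{49}{4}\right) 157 = \left(-74 - \frac{49}{4}\right) 157 = \left(- \frac{345}{4}\right) 157 = - \frac{54165}{4}$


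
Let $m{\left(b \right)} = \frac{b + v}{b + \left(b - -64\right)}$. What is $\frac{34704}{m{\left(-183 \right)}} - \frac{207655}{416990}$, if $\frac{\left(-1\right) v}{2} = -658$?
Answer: $- \frac{124872685801}{13498562} \approx -9250.8$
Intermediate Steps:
$v = 1316$ ($v = \left(-2\right) \left(-658\right) = 1316$)
$m{\left(b \right)} = \frac{1316 + b}{64 + 2 b}$ ($m{\left(b \right)} = \frac{b + 1316}{b + \left(b - -64\right)} = \frac{1316 + b}{b + \left(b + 64\right)} = \frac{1316 + b}{b + \left(64 + b\right)} = \frac{1316 + b}{64 + 2 b}$)
$\frac{34704}{m{\left(-183 \right)}} - \frac{207655}{416990} = \frac{34704}{\frac{1}{2} \frac{1}{32 - 183} \left(1316 - 183\right)} - \frac{207655}{416990} = \frac{34704}{\frac{1}{2} \frac{1}{-151} \cdot 1133} - \frac{5933}{11914} = \frac{34704}{\frac{1}{2} \left(- \frac{1}{151}\right) 1133} - \frac{5933}{11914} = \frac{34704}{- \frac{1133}{302}} - \frac{5933}{11914} = 34704 \left(- \frac{302}{1133}\right) - \frac{5933}{11914} = - \frac{10480608}{1133} - \frac{5933}{11914} = - \frac{124872685801}{13498562}$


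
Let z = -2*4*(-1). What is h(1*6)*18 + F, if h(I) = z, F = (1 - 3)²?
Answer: 148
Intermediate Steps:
F = 4 (F = (-2)² = 4)
z = 8 (z = -8*(-1) = 8)
h(I) = 8
h(1*6)*18 + F = 8*18 + 4 = 144 + 4 = 148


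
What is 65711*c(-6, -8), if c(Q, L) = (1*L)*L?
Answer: 4205504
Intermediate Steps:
c(Q, L) = L² (c(Q, L) = L*L = L²)
65711*c(-6, -8) = 65711*(-8)² = 65711*64 = 4205504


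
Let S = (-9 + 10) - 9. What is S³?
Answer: -512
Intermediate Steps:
S = -8 (S = 1 - 9 = -8)
S³ = (-8)³ = -512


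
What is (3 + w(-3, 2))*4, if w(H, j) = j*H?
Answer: -12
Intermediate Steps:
w(H, j) = H*j
(3 + w(-3, 2))*4 = (3 - 3*2)*4 = (3 - 6)*4 = -3*4 = -12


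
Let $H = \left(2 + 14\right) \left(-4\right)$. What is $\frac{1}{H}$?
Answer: $- \frac{1}{64} \approx -0.015625$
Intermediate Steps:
$H = -64$ ($H = 16 \left(-4\right) = -64$)
$\frac{1}{H} = \frac{1}{-64} = - \frac{1}{64}$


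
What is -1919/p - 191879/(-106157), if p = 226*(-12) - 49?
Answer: 733493202/293099477 ≈ 2.5025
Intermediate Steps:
p = -2761 (p = -2712 - 49 = -2761)
-1919/p - 191879/(-106157) = -1919/(-2761) - 191879/(-106157) = -1919*(-1/2761) - 191879*(-1/106157) = 1919/2761 + 191879/106157 = 733493202/293099477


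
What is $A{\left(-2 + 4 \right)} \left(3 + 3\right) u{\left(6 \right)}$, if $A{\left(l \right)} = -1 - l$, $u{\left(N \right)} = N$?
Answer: $-108$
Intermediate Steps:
$A{\left(-2 + 4 \right)} \left(3 + 3\right) u{\left(6 \right)} = \left(-1 - \left(-2 + 4\right)\right) \left(3 + 3\right) 6 = \left(-1 - 2\right) 6 \cdot 6 = \left(-1 - 2\right) 36 = \left(-3\right) 36 = -108$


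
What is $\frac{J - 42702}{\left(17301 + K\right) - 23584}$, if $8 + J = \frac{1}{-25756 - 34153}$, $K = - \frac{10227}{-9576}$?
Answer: $\frac{1166773306296}{171612984949} \approx 6.7989$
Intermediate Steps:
$K = \frac{487}{456}$ ($K = \left(-10227\right) \left(- \frac{1}{9576}\right) = \frac{487}{456} \approx 1.068$)
$J = - \frac{479273}{59909}$ ($J = -8 + \frac{1}{-25756 - 34153} = -8 + \frac{1}{-59909} = -8 - \frac{1}{59909} = - \frac{479273}{59909} \approx -8.0$)
$\frac{J - 42702}{\left(17301 + K\right) - 23584} = \frac{- \frac{479273}{59909} - 42702}{\left(17301 + \frac{487}{456}\right) - 23584} = - \frac{2558713391}{59909 \left(\frac{7889743}{456} - 23584\right)} = - \frac{2558713391}{59909 \left(- \frac{2864561}{456}\right)} = \left(- \frac{2558713391}{59909}\right) \left(- \frac{456}{2864561}\right) = \frac{1166773306296}{171612984949}$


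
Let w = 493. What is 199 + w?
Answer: 692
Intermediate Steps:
199 + w = 199 + 493 = 692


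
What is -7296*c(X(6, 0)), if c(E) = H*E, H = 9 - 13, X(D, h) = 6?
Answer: 175104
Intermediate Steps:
H = -4
c(E) = -4*E
-7296*c(X(6, 0)) = -(-29184)*6 = -7296*(-24) = 175104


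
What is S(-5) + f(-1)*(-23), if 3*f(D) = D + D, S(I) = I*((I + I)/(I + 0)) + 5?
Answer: 31/3 ≈ 10.333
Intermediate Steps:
S(I) = 5 + 2*I (S(I) = I*((2*I)/I) + 5 = I*2 + 5 = 2*I + 5 = 5 + 2*I)
f(D) = 2*D/3 (f(D) = (D + D)/3 = (2*D)/3 = 2*D/3)
S(-5) + f(-1)*(-23) = (5 + 2*(-5)) + ((⅔)*(-1))*(-23) = (5 - 10) - ⅔*(-23) = -5 + 46/3 = 31/3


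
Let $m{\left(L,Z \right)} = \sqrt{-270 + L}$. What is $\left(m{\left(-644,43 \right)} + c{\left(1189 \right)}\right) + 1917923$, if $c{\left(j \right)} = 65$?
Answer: $1917988 + i \sqrt{914} \approx 1.918 \cdot 10^{6} + 30.232 i$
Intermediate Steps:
$\left(m{\left(-644,43 \right)} + c{\left(1189 \right)}\right) + 1917923 = \left(\sqrt{-270 - 644} + 65\right) + 1917923 = \left(\sqrt{-914} + 65\right) + 1917923 = \left(i \sqrt{914} + 65\right) + 1917923 = \left(65 + i \sqrt{914}\right) + 1917923 = 1917988 + i \sqrt{914}$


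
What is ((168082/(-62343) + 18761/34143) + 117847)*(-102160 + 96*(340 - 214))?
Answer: -7530606801410118400/709525683 ≈ -1.0614e+10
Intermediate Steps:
((168082/(-62343) + 18761/34143) + 117847)*(-102160 + 96*(340 - 214)) = ((168082*(-1/62343) + 18761*(1/34143)) + 117847)*(-102160 + 96*126) = ((-168082/62343 + 18761/34143) + 117847)*(-102160 + 12096) = (-1523068901/709525683 + 117847)*(-90064) = (83613950095600/709525683)*(-90064) = -7530606801410118400/709525683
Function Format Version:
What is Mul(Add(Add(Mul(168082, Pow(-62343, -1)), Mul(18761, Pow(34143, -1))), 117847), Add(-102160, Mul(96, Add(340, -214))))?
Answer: Rational(-7530606801410118400, 709525683) ≈ -1.0614e+10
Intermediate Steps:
Mul(Add(Add(Mul(168082, Pow(-62343, -1)), Mul(18761, Pow(34143, -1))), 117847), Add(-102160, Mul(96, Add(340, -214)))) = Mul(Add(Add(Mul(168082, Rational(-1, 62343)), Mul(18761, Rational(1, 34143))), 117847), Add(-102160, Mul(96, 126))) = Mul(Add(Add(Rational(-168082, 62343), Rational(18761, 34143)), 117847), Add(-102160, 12096)) = Mul(Add(Rational(-1523068901, 709525683), 117847), -90064) = Mul(Rational(83613950095600, 709525683), -90064) = Rational(-7530606801410118400, 709525683)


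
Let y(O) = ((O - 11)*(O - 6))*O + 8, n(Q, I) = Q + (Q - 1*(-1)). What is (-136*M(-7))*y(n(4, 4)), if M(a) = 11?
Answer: 68816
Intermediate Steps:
n(Q, I) = 1 + 2*Q (n(Q, I) = Q + (Q + 1) = Q + (1 + Q) = 1 + 2*Q)
y(O) = 8 + O*(-11 + O)*(-6 + O) (y(O) = ((-11 + O)*(-6 + O))*O + 8 = O*(-11 + O)*(-6 + O) + 8 = 8 + O*(-11 + O)*(-6 + O))
(-136*M(-7))*y(n(4, 4)) = (-136*11)*(8 + (1 + 2*4)³ - 17*(1 + 2*4)² + 66*(1 + 2*4)) = -1496*(8 + (1 + 8)³ - 17*(1 + 8)² + 66*(1 + 8)) = -1496*(8 + 9³ - 17*9² + 66*9) = -1496*(8 + 729 - 17*81 + 594) = -1496*(8 + 729 - 1377 + 594) = -1496*(-46) = 68816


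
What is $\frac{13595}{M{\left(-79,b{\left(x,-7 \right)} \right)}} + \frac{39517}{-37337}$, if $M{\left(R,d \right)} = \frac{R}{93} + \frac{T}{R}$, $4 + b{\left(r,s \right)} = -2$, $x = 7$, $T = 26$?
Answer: $- \frac{3729653773408}{323301083} \approx -11536.0$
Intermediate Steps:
$b{\left(r,s \right)} = -6$ ($b{\left(r,s \right)} = -4 - 2 = -6$)
$M{\left(R,d \right)} = \frac{26}{R} + \frac{R}{93}$ ($M{\left(R,d \right)} = \frac{R}{93} + \frac{26}{R} = \frac{26}{R} + \frac{R}{93}$)
$\frac{13595}{M{\left(-79,b{\left(x,-7 \right)} \right)}} + \frac{39517}{-37337} = \frac{13595}{\frac{26}{-79} + \frac{1}{93} \left(-79\right)} + \frac{39517}{-37337} = \frac{13595}{26 \left(- \frac{1}{79}\right) - \frac{79}{93}} + 39517 \left(- \frac{1}{37337}\right) = \frac{13595}{- \frac{26}{79} - \frac{79}{93}} - \frac{39517}{37337} = \frac{13595}{- \frac{8659}{7347}} - \frac{39517}{37337} = 13595 \left(- \frac{7347}{8659}\right) - \frac{39517}{37337} = - \frac{99882465}{8659} - \frac{39517}{37337} = - \frac{3729653773408}{323301083}$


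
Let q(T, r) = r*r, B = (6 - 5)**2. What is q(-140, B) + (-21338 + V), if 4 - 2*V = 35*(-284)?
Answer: -16365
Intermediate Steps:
B = 1 (B = 1**2 = 1)
q(T, r) = r**2
V = 4972 (V = 2 - 35*(-284)/2 = 2 - 1/2*(-9940) = 2 + 4970 = 4972)
q(-140, B) + (-21338 + V) = 1**2 + (-21338 + 4972) = 1 - 16366 = -16365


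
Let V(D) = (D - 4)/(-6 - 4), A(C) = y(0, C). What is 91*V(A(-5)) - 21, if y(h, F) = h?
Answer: 77/5 ≈ 15.400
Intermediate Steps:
A(C) = 0
V(D) = ⅖ - D/10 (V(D) = (-4 + D)/(-10) = (-4 + D)*(-⅒) = ⅖ - D/10)
91*V(A(-5)) - 21 = 91*(⅖ - ⅒*0) - 21 = 91*(⅖ + 0) - 21 = 91*(⅖) - 21 = 182/5 - 21 = 77/5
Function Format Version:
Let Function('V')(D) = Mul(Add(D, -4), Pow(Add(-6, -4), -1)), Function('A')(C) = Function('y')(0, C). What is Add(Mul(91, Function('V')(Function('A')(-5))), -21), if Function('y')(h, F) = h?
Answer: Rational(77, 5) ≈ 15.400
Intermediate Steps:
Function('A')(C) = 0
Function('V')(D) = Add(Rational(2, 5), Mul(Rational(-1, 10), D)) (Function('V')(D) = Mul(Add(-4, D), Pow(-10, -1)) = Mul(Add(-4, D), Rational(-1, 10)) = Add(Rational(2, 5), Mul(Rational(-1, 10), D)))
Add(Mul(91, Function('V')(Function('A')(-5))), -21) = Add(Mul(91, Add(Rational(2, 5), Mul(Rational(-1, 10), 0))), -21) = Add(Mul(91, Add(Rational(2, 5), 0)), -21) = Add(Mul(91, Rational(2, 5)), -21) = Add(Rational(182, 5), -21) = Rational(77, 5)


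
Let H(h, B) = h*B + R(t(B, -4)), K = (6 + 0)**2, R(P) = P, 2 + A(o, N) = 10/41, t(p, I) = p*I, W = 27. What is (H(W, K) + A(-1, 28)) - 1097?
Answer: -11101/41 ≈ -270.76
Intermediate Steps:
t(p, I) = I*p
A(o, N) = -72/41 (A(o, N) = -2 + 10/41 = -72/41)
K = 36 (K = 6**2 = 36)
H(h, B) = -4*B + B*h (H(h, B) = h*B - 4*B = B*h - 4*B = -4*B + B*h)
(H(W, K) + A(-1, 28)) - 1097 = (36*(-4 + 27) - 72/41) - 1097 = (36*23 - 72/41) - 1097 = (828 - 72/41) - 1097 = 33876/41 - 1097 = -11101/41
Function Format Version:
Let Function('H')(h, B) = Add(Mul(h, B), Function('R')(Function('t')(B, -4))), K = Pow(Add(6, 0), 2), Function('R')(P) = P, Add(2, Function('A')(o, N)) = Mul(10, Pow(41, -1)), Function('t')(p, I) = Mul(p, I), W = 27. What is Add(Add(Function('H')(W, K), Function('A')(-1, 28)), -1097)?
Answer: Rational(-11101, 41) ≈ -270.76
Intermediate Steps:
Function('t')(p, I) = Mul(I, p)
Function('A')(o, N) = Rational(-72, 41) (Function('A')(o, N) = Add(-2, Mul(10, Pow(41, -1))) = Add(-2, Mul(10, Rational(1, 41))) = Add(-2, Rational(10, 41)) = Rational(-72, 41))
K = 36 (K = Pow(6, 2) = 36)
Function('H')(h, B) = Add(Mul(-4, B), Mul(B, h)) (Function('H')(h, B) = Add(Mul(h, B), Mul(-4, B)) = Add(Mul(B, h), Mul(-4, B)) = Add(Mul(-4, B), Mul(B, h)))
Add(Add(Function('H')(W, K), Function('A')(-1, 28)), -1097) = Add(Add(Mul(36, Add(-4, 27)), Rational(-72, 41)), -1097) = Add(Add(Mul(36, 23), Rational(-72, 41)), -1097) = Add(Add(828, Rational(-72, 41)), -1097) = Add(Rational(33876, 41), -1097) = Rational(-11101, 41)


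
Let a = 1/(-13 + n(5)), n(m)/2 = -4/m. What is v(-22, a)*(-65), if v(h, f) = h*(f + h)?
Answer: -2303730/73 ≈ -31558.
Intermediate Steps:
n(m) = -8/m (n(m) = 2*(-4/m) = -8/m)
a = -5/73 (a = 1/(-13 - 8/5) = 1/(-73/5) = -5/73 ≈ -0.068493)
v(-22, a)*(-65) = -22*(-5/73 - 22)*(-65) = -22*(-1611/73)*(-65) = (35442/73)*(-65) = -2303730/73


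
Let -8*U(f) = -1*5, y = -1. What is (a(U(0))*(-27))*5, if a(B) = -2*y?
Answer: -270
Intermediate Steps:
U(f) = 5/8 (U(f) = -(-1)*5/8 = -⅛*(-5) = 5/8)
a(B) = 2 (a(B) = -2*(-1) = 2)
(a(U(0))*(-27))*5 = (2*(-27))*5 = -54*5 = -270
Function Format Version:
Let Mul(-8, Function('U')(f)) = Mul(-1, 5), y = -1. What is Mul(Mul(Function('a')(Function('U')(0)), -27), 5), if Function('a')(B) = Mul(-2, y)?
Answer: -270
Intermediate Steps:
Function('U')(f) = Rational(5, 8) (Function('U')(f) = Mul(Rational(-1, 8), Mul(-1, 5)) = Mul(Rational(-1, 8), -5) = Rational(5, 8))
Function('a')(B) = 2 (Function('a')(B) = Mul(-2, -1) = 2)
Mul(Mul(Function('a')(Function('U')(0)), -27), 5) = Mul(Mul(2, -27), 5) = Mul(-54, 5) = -270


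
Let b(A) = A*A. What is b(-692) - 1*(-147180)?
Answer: 626044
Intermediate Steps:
b(A) = A²
b(-692) - 1*(-147180) = (-692)² - 1*(-147180) = 478864 + 147180 = 626044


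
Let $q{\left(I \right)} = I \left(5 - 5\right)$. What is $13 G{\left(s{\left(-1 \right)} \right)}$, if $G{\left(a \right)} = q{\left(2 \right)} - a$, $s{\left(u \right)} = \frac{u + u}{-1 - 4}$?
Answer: $- \frac{26}{5} \approx -5.2$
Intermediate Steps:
$q{\left(I \right)} = 0$ ($q{\left(I \right)} = I 0 = 0$)
$s{\left(u \right)} = - \frac{2 u}{5}$ ($s{\left(u \right)} = \frac{2 u}{-5} = 2 u \left(- \frac{1}{5}\right) = - \frac{2 u}{5}$)
$G{\left(a \right)} = - a$ ($G{\left(a \right)} = 0 - a = - a$)
$13 G{\left(s{\left(-1 \right)} \right)} = 13 \left(- \frac{\left(-2\right) \left(-1\right)}{5}\right) = 13 \left(\left(-1\right) \frac{2}{5}\right) = 13 \left(- \frac{2}{5}\right) = - \frac{26}{5}$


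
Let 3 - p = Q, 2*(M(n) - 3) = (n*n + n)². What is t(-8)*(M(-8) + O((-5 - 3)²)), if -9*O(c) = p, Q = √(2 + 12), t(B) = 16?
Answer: 75392/3 + 16*√14/9 ≈ 25137.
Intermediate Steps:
Q = √14 ≈ 3.7417
M(n) = 3 + (n + n²)²/2 (M(n) = 3 + (n*n + n)²/2 = 3 + (n² + n)²/2 = 3 + (n + n²)²/2)
p = 3 - √14 ≈ -0.74166
O(c) = -⅓ + √14/9 (O(c) = -(3 - √14)/9 = -⅓ + √14/9)
t(-8)*(M(-8) + O((-5 - 3)²)) = 16*((3 + (½)*(-8)²*(1 - 8)²) + (-⅓ + √14/9)) = 16*((3 + (½)*64*(-7)²) + (-⅓ + √14/9)) = 16*((3 + (½)*64*49) + (-⅓ + √14/9)) = 16*((3 + 1568) + (-⅓ + √14/9)) = 16*(1571 + (-⅓ + √14/9)) = 16*(4712/3 + √14/9) = 75392/3 + 16*√14/9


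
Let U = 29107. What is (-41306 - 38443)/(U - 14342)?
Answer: -79749/14765 ≈ -5.4012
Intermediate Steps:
(-41306 - 38443)/(U - 14342) = (-41306 - 38443)/(29107 - 14342) = -79749/14765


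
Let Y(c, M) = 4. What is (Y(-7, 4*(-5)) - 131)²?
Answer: 16129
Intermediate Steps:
(Y(-7, 4*(-5)) - 131)² = (4 - 131)² = (-127)² = 16129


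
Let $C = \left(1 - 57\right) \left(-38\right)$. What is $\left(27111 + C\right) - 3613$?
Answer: $25626$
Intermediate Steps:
$C = 2128$ ($C = \left(-56\right) \left(-38\right) = 2128$)
$\left(27111 + C\right) - 3613 = \left(27111 + 2128\right) - 3613 = 29239 - 3613 = 25626$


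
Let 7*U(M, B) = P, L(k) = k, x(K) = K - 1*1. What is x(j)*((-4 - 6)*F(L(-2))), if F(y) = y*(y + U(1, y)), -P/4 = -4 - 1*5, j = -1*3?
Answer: -1760/7 ≈ -251.43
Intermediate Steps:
j = -3
P = 36 (P = -4*(-4 - 1*5) = -4*(-4 - 5) = -4*(-9) = 36)
x(K) = -1 + K (x(K) = K - 1 = -1 + K)
U(M, B) = 36/7 (U(M, B) = (⅐)*36 = 36/7)
F(y) = y*(36/7 + y) (F(y) = y*(y + 36/7) = y*(36/7 + y))
x(j)*((-4 - 6)*F(L(-2))) = (-1 - 3)*((-4 - 6)*((⅐)*(-2)*(36 + 7*(-2)))) = -(-40)*(⅐)*(-2)*(36 - 14) = -(-40)*(⅐)*(-2)*22 = -(-40)*(-44)/7 = -4*440/7 = -1760/7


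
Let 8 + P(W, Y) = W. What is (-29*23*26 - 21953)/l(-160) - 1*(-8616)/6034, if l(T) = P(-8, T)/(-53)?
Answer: -6283240867/48272 ≈ -1.3016e+5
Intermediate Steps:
P(W, Y) = -8 + W
l(T) = 16/53 (l(T) = (-8 - 8)/(-53) = -16*(-1/53) = 16/53)
(-29*23*26 - 21953)/l(-160) - 1*(-8616)/6034 = (-29*23*26 - 21953)/(16/53) - 1*(-8616)/6034 = (-667*26 - 21953)*(53/16) + 8616*(1/6034) = (-17342 - 21953)*(53/16) + 4308/3017 = -39295*53/16 + 4308/3017 = -2082635/16 + 4308/3017 = -6283240867/48272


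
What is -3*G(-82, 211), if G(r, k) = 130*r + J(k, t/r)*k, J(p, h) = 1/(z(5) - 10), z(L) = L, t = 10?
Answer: 160533/5 ≈ 32107.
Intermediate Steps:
J(p, h) = -⅕ (J(p, h) = 1/(5 - 10) = 1/(-5) = -⅕)
G(r, k) = 130*r - k/5
-3*G(-82, 211) = -3*(130*(-82) - ⅕*211) = -3*(-10660 - 211/5) = -3*(-53511/5) = 160533/5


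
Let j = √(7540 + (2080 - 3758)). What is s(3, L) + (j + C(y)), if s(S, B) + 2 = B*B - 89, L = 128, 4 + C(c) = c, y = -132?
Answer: 16157 + √5862 ≈ 16234.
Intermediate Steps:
C(c) = -4 + c
s(S, B) = -91 + B² (s(S, B) = -2 + (B*B - 89) = -2 + (B² - 89) = -2 + (-89 + B²) = -91 + B²)
j = √5862 (j = √(7540 - 1678) = √5862 ≈ 76.564)
s(3, L) + (j + C(y)) = (-91 + 128²) + (√5862 + (-4 - 132)) = (-91 + 16384) + (√5862 - 136) = 16293 + (-136 + √5862) = 16157 + √5862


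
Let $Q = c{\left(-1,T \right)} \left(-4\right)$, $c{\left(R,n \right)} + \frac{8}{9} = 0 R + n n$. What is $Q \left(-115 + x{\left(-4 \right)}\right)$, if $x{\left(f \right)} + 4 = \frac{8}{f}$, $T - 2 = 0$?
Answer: $\frac{13552}{9} \approx 1505.8$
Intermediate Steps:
$T = 2$ ($T = 2 + 0 = 2$)
$x{\left(f \right)} = -4 + \frac{8}{f}$
$c{\left(R,n \right)} = - \frac{8}{9} + n^{2}$ ($c{\left(R,n \right)} = - \frac{8}{9} + \left(0 R + n n\right) = - \frac{8}{9} + \left(0 + n^{2}\right) = - \frac{8}{9} + n^{2}$)
$Q = - \frac{112}{9}$ ($Q = \left(- \frac{8}{9} + 2^{2}\right) \left(-4\right) = \left(- \frac{8}{9} + 4\right) \left(-4\right) = \frac{28}{9} \left(-4\right) = - \frac{112}{9} \approx -12.444$)
$Q \left(-115 + x{\left(-4 \right)}\right) = - \frac{112 \left(-115 - \left(4 - \frac{8}{-4}\right)\right)}{9} = - \frac{112 \left(-115 + \left(-4 + 8 \left(- \frac{1}{4}\right)\right)\right)}{9} = - \frac{112 \left(-115 - 6\right)}{9} = \left(- \frac{112}{9}\right) \left(-121\right) = \frac{13552}{9}$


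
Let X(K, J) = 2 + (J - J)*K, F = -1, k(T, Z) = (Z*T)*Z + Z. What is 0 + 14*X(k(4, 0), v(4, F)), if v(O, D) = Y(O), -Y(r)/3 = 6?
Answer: 28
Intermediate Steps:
Y(r) = -18 (Y(r) = -3*6 = -18)
k(T, Z) = Z + T*Z² (k(T, Z) = (T*Z)*Z + Z = T*Z² + Z = Z + T*Z²)
v(O, D) = -18
X(K, J) = 2 (X(K, J) = 2 + 0*K = 2 + 0 = 2)
0 + 14*X(k(4, 0), v(4, F)) = 0 + 14*2 = 0 + 28 = 28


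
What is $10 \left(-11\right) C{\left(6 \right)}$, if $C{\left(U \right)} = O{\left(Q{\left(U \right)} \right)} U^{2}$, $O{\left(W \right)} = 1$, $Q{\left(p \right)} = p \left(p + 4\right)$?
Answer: $-3960$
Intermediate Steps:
$Q{\left(p \right)} = p \left(4 + p\right)$
$C{\left(U \right)} = U^{2}$ ($C{\left(U \right)} = 1 U^{2} = U^{2}$)
$10 \left(-11\right) C{\left(6 \right)} = 10 \left(-11\right) 6^{2} = \left(-110\right) 36 = -3960$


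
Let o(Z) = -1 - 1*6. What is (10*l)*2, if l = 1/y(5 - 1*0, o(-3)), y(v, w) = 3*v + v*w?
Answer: -1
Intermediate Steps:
o(Z) = -7 (o(Z) = -1 - 6 = -7)
l = -1/20 (l = 1/((5 - 1*0)*(3 - 7)) = 1/((5 + 0)*(-4)) = 1/(5*(-4)) = 1/(-20) = -1/20 ≈ -0.050000)
(10*l)*2 = (10*(-1/20))*2 = -½*2 = -1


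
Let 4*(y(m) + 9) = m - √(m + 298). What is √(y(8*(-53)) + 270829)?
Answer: √(1082856 - 3*I*√14)/2 ≈ 520.3 - 0.0026967*I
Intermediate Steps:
y(m) = -9 - √(298 + m)/4 + m/4 (y(m) = -9 + (m - √(m + 298))/4 = -9 + (m - √(298 + m))/4 = -9 + (-√(298 + m)/4 + m/4) = -9 - √(298 + m)/4 + m/4)
√(y(8*(-53)) + 270829) = √((-9 - √(298 + 8*(-53))/4 + (8*(-53))/4) + 270829) = √((-9 - √(298 - 424)/4 + (¼)*(-424)) + 270829) = √((-9 - 3*I*√14/4 - 106) + 270829) = √((-115 - 3*I*√14/4) + 270829) = √(270714 - 3*I*√14/4)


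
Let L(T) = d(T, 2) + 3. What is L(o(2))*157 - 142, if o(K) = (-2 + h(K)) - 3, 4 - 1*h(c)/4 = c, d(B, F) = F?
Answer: 643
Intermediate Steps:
h(c) = 16 - 4*c
o(K) = 11 - 4*K (o(K) = (-2 + (16 - 4*K)) - 3 = (14 - 4*K) - 3 = 11 - 4*K)
L(T) = 5 (L(T) = 2 + 3 = 5)
L(o(2))*157 - 142 = 5*157 - 142 = 785 - 142 = 643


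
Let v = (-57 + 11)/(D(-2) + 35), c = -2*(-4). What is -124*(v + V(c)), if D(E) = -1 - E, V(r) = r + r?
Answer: -16430/9 ≈ -1825.6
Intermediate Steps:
c = 8
V(r) = 2*r
v = -23/18 (v = (-57 + 11)/((-1 - 1*(-2)) + 35) = -46/((-1 + 2) + 35) = -46/(1 + 35) = -46/36 = -46*1/36 = -23/18 ≈ -1.2778)
-124*(v + V(c)) = -124*(-23/18 + 2*8) = -124*(-23/18 + 16) = -124*265/18 = -16430/9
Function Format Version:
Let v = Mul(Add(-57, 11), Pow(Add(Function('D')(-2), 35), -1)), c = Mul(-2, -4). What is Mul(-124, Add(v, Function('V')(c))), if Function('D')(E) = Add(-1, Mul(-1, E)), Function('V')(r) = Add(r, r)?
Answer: Rational(-16430, 9) ≈ -1825.6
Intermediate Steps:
c = 8
Function('V')(r) = Mul(2, r)
v = Rational(-23, 18) (v = Mul(Add(-57, 11), Pow(Add(Add(-1, Mul(-1, -2)), 35), -1)) = Mul(-46, Pow(Add(Add(-1, 2), 35), -1)) = Mul(-46, Pow(Add(1, 35), -1)) = Mul(-46, Pow(36, -1)) = Mul(-46, Rational(1, 36)) = Rational(-23, 18) ≈ -1.2778)
Mul(-124, Add(v, Function('V')(c))) = Mul(-124, Add(Rational(-23, 18), Mul(2, 8))) = Mul(-124, Add(Rational(-23, 18), 16)) = Mul(-124, Rational(265, 18)) = Rational(-16430, 9)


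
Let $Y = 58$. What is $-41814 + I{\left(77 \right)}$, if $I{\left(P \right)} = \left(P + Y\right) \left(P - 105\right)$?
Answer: $-45594$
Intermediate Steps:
$I{\left(P \right)} = \left(-105 + P\right) \left(58 + P\right)$ ($I{\left(P \right)} = \left(P + 58\right) \left(P - 105\right) = \left(58 + P\right) \left(-105 + P\right) = \left(-105 + P\right) \left(58 + P\right)$)
$-41814 + I{\left(77 \right)} = -41814 - \left(9709 - 5929\right) = -41814 - 3780 = -45594$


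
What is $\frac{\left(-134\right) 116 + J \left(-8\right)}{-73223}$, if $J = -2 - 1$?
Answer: $\frac{15520}{73223} \approx 0.21196$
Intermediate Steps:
$J = -3$
$\frac{\left(-134\right) 116 + J \left(-8\right)}{-73223} = \frac{\left(-134\right) 116 - -24}{-73223} = \left(-15544 + 24\right) \left(- \frac{1}{73223}\right) = \left(-15520\right) \left(- \frac{1}{73223}\right) = \frac{15520}{73223}$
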